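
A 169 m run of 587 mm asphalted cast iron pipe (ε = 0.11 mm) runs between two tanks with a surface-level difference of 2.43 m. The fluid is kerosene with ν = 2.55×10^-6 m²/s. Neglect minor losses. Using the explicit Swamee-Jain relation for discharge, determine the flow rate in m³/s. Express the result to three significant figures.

Swamee-Jain (Type II): Q = -0.965·√(gD⁵h_f/L)·ln[ε/(3.7D) + √(3.17ν²L/(gD³h_f))]
√(gD⁵h_f/L) = √(9.81·0.587⁵·2.43/169) = 0.09915
ε/(3.7D) = 5.06×10^-5; √(3.17ν²L/(gD³h_f)) = 2.69×10^-5
Q = -0.965·0.09915·ln(7.753×10^-5) = 0.9056 m³/s
Check: V = 3.35 m/s, Re = 7.70×10^5, f = 0.01488, h_f = 2.44 m ≈ 2.43 m ✓

Q ≈ 0.906 m³/s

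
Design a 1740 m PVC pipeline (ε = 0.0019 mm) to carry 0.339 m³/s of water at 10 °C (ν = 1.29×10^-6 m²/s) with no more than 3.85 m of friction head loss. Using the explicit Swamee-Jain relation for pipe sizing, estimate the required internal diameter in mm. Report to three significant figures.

Swamee-Jain (Type III): D = 0.66·[ε^1.25·(LQ²/(gh_f))^4.75 + ν·Q^9.4·(L/(gh_f))^5.2]^0.04
LQ²/(gh_f) = 5.294; L/(gh_f) = 46.07
Term 1 = ε^1.25·(…)^4.75 = 1.93×10^-4; Term 2 = ν·Q^9.4·(…)^5.2 = 0.0221
D = 0.66·(1.93×10^-4 + 0.0221)^0.04 = 0.5668 m = 567 mm
Check: V = 1.34 m/s, Re = 5.90×10^5, f = 0.01277, h_f = 3.61 m ≈ 3.85 m ✓

D ≈ 567 mm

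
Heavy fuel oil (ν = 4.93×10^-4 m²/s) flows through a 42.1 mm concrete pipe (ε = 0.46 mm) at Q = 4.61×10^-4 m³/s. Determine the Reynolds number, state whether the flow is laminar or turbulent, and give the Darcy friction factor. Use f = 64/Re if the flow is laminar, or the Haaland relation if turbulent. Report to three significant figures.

V = 4Q/(πD²) = 0.3312 m/s
Re = VD/ν = 0.3312·0.0421/4.93×10^-4 = 28.3
Re < 2300 → laminar → f = 64/Re = 2.263

Re ≈ 28.3; laminar; f = 64/Re ≈ 2.26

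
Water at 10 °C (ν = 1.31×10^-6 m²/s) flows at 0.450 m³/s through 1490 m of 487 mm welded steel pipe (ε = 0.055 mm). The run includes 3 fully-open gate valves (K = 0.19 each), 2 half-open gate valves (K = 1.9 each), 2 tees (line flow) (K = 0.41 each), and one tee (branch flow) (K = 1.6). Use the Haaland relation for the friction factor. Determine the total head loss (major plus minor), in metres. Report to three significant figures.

H_L ≈ 14.4 m

V = 4Q/(πD²) = 2.416 m/s; V²/2g = 0.2975 m
Re = 8.98×10^5, ε/D = 1.13×10^-4 → f = 0.01363 (Haaland)
Major: h_f = f(L/D)·V²/2g = 0.01363·3060·0.2975 = 12.40 m
Minor: ΣK = 6.79; h_m = ΣK·V²/2g = 2.020 m
Total H_L = 12.40 + 2.020 = 14.42 m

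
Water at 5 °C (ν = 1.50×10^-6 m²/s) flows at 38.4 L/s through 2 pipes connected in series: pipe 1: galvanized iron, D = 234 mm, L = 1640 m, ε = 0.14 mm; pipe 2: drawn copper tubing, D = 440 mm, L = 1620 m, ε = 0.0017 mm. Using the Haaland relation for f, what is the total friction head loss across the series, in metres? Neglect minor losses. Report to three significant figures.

Pipe 1: V = 0.8929 m/s, Re = 1.39×10^5, ε/D = 5.98×10^-4, f = 0.01975, h_1 = f(L/D)V²/2g = 5.625 m
Pipe 2: V = 0.2525 m/s, Re = 7.41×10^4, ε/D = 3.86×10^-6, f = 0.01901, h_2 = f(L/D)V²/2g = 0.2275 m
Series → Q common, losses add: H = Σh = 5.853 m

H ≈ 5.85 m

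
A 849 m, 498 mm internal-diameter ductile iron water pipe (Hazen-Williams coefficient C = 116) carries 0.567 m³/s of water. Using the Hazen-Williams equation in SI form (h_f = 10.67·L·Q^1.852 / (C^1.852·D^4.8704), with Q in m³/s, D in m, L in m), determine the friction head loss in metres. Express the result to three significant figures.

h_f = 10.67·849·0.567^1.852 / (116^1.852·0.498^4.8704) = 14.19 m

h_f ≈ 14.2 m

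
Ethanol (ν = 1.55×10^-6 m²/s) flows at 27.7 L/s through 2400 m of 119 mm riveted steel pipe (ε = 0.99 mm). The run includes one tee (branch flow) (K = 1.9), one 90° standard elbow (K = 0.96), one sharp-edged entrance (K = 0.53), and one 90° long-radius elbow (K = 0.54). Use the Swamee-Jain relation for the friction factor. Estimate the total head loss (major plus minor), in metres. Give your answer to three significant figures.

H_L ≈ 232 m

V = 4Q/(πD²) = 2.491 m/s; V²/2g = 0.3161 m
Re = 1.91×10^5, ε/D = 0.00832 → f = 0.03617 (Swamee-Jain)
Major: h_f = f(L/D)·V²/2g = 0.03617·20168·0.3161 = 230.6 m
Minor: ΣK = 3.93; h_m = ΣK·V²/2g = 1.242 m
Total H_L = 230.6 + 1.242 = 231.9 m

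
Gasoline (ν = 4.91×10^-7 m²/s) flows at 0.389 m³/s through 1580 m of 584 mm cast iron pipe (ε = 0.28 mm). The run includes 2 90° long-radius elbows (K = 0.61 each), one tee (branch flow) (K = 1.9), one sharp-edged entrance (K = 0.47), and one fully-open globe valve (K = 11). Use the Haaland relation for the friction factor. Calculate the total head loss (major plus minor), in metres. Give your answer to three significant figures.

V = 4Q/(πD²) = 1.452 m/s; V²/2g = 0.1075 m
Re = 1.73×10^6, ε/D = 4.79×10^-4 → f = 0.01684 (Haaland)
Major: h_f = f(L/D)·V²/2g = 0.01684·2705·0.1075 = 4.898 m
Minor: ΣK = 14.6; h_m = ΣK·V²/2g = 1.568 m
Total H_L = 4.898 + 1.568 = 6.467 m

H_L ≈ 6.47 m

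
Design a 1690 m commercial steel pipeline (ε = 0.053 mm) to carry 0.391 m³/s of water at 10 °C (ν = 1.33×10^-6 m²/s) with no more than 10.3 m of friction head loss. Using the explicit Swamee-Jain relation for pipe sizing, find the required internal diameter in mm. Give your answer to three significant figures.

D ≈ 497 mm

Swamee-Jain (Type III): D = 0.66·[ε^1.25·(LQ²/(gh_f))^4.75 + ν·Q^9.4·(L/(gh_f))^5.2]^0.04
LQ²/(gh_f) = 2.557; L/(gh_f) = 16.73
Term 1 = ε^1.25·(…)^4.75 = 3.91×10^-4; Term 2 = ν·Q^9.4·(…)^5.2 = 4.49×10^-4
D = 0.66·(3.91×10^-4 + 4.49×10^-4)^0.04 = 0.4972 m = 497 mm
Check: V = 2.01 m/s, Re = 7.53×10^5, f = 0.01394, h_f = 9.80 m ≈ 10.3 m ✓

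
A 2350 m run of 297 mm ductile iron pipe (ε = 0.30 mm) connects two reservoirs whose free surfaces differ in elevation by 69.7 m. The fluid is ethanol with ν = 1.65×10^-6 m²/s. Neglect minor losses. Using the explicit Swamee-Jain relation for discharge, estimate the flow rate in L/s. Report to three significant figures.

Q ≈ 202 L/s

Swamee-Jain (Type II): Q = -0.965·√(gD⁵h_f/L)·ln[ε/(3.7D) + √(3.17ν²L/(gD³h_f))]
√(gD⁵h_f/L) = √(9.81·0.297⁵·69.7/2350) = 0.02593
ε/(3.7D) = 2.73×10^-4; √(3.17ν²L/(gD³h_f)) = 3.36×10^-5
Q = -0.965·0.02593·ln(3.066×10^-4) = 0.2024 m³/s
Check: V = 2.92 m/s, Re = 5.26×10^5, f = 0.02037, h_f = 70.1 m ≈ 69.7 m ✓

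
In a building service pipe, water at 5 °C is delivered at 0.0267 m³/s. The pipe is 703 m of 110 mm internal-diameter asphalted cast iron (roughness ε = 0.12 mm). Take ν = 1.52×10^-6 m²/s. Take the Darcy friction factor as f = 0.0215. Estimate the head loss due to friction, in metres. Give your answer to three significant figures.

h_f ≈ 55.3 m

V = 4Q/(πD²) = 4·0.0267/(π·0.110²) = 2.810 m/s
h_f = f(L/D)V²/(2g) = 0.02150·(703/0.110)·2.810²/(2·9.81) = 55.28 m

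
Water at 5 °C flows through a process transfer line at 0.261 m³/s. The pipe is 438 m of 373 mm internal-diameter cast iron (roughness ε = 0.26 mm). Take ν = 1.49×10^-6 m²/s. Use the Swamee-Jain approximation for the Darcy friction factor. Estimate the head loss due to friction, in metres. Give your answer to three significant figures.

V = 4Q/(πD²) = 4·0.261/(π·0.373²) = 2.389 m/s
Re = VD/ν = 2.389·0.373/1.49×10^-6 = 5.98×10^5 → turbulent
ε/D = 0.26/373 = 6.97×10^-4
Swamee-Jain: f = 0.01878
h_f = f(L/D)V²/(2g) = 0.01878·(438/0.373)·2.389²/(2·9.81) = 6.413 m

h_f ≈ 6.41 m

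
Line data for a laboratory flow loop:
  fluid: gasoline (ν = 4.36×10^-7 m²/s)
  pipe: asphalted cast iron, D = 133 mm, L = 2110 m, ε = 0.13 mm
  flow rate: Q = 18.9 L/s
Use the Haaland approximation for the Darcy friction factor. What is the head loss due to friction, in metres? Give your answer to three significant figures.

h_f ≈ 30.2 m

V = 4Q/(πD²) = 4·0.0189/(π·0.133²) = 1.360 m/s
Re = VD/ν = 1.360·0.133/4.36×10^-7 = 4.15×10^5 → turbulent
ε/D = 0.13/133 = 9.77×10^-4
Haaland: f = 0.02020
h_f = f(L/D)V²/(2g) = 0.02020·(2110/0.133)·1.360²/(2·9.81) = 30.23 m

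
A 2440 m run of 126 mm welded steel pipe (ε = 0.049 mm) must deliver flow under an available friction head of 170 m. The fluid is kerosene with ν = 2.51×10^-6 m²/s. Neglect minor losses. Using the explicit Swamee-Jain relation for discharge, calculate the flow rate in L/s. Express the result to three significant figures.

Swamee-Jain (Type II): Q = -0.965·√(gD⁵h_f/L)·ln[ε/(3.7D) + √(3.17ν²L/(gD³h_f))]
√(gD⁵h_f/L) = √(9.81·0.126⁵·170/2440) = 0.004659
ε/(3.7D) = 1.05×10^-4; √(3.17ν²L/(gD³h_f)) = 1.21×10^-4
Q = -0.965·0.004659·ln(2.260×10^-4) = 0.03774 m³/s
Check: V = 3.03 m/s, Re = 1.52×10^5, f = 0.01888, h_f = 171 m ≈ 170 m ✓

Q ≈ 37.7 L/s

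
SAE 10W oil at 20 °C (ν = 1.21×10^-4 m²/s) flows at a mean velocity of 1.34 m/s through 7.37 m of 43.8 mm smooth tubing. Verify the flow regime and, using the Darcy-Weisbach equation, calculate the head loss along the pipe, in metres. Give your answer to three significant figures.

h_f ≈ 2.03 m

Re = VD/ν = 1.34·0.04380/1.21×10^-4 = 485 → laminar (Re < 2300)
f = 64/Re = 0.1319
h_f = f(L/D)V²/(2g) = 0.1319·(7.37/0.04380)·1.34²/(2·9.81) = 2.032 m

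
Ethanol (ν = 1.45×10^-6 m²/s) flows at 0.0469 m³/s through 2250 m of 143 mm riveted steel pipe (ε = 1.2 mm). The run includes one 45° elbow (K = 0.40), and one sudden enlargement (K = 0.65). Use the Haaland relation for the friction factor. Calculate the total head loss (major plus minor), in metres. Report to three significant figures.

H_L ≈ 247 m

V = 4Q/(πD²) = 2.920 m/s; V²/2g = 0.4346 m
Re = 2.88×10^5, ε/D = 0.00839 → f = 0.03604 (Haaland)
Major: h_f = f(L/D)·V²/2g = 0.03604·15734·0.4346 = 246.5 m
Minor: ΣK = 1.05; h_m = ΣK·V²/2g = 0.4564 m
Total H_L = 246.5 + 0.4564 = 246.9 m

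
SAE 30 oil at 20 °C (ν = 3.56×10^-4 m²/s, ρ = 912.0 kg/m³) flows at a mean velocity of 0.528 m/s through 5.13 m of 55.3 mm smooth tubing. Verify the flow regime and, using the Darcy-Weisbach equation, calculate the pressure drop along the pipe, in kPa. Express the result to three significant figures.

Δp ≈ 9.20 kPa

Re = VD/ν = 0.528·0.05530/3.56×10^-4 = 82.0 → laminar (Re < 2300)
f = 64/Re = 0.7803
h_f = f(L/D)V²/(2g) = 0.7803·(5.13/0.05530)·0.528²/(2·9.81) = 1.029 m
Δp = ρg·h_f = 912.0·9.81·1.029 = 9.202 kPa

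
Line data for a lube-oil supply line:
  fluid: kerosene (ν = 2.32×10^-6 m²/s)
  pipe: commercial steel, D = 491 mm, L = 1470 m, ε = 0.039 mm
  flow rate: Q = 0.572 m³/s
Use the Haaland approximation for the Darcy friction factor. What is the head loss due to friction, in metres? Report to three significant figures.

h_f ≈ 19.0 m

V = 4Q/(πD²) = 4·0.572/(π·0.491²) = 3.021 m/s
Re = VD/ν = 3.021·0.491/2.32×10^-6 = 6.39×10^5 → turbulent
ε/D = 0.039/491 = 7.94×10^-5
Haaland: f = 0.01362
h_f = f(L/D)V²/(2g) = 0.01362·(1470/0.491)·3.021²/(2·9.81) = 18.97 m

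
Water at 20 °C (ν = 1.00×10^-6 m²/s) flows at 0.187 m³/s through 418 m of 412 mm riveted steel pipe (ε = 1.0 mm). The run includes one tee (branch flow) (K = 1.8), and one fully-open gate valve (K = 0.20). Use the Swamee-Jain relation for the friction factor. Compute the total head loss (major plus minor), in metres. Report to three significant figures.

V = 4Q/(πD²) = 1.403 m/s; V²/2g = 0.1003 m
Re = 5.78×10^5, ε/D = 0.00243 → f = 0.02505 (Swamee-Jain)
Major: h_f = f(L/D)·V²/2g = 0.02505·1015·0.1003 = 2.549 m
Minor: ΣK = 2.00; h_m = ΣK·V²/2g = 0.2006 m
Total H_L = 2.549 + 0.2006 = 2.749 m

H_L ≈ 2.75 m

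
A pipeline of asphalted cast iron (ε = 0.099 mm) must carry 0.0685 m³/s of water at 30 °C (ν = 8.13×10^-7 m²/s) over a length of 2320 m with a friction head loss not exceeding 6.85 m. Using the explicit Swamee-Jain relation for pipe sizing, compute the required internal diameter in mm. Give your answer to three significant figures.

D ≈ 300 mm

Swamee-Jain (Type III): D = 0.66·[ε^1.25·(LQ²/(gh_f))^4.75 + ν·Q^9.4·(L/(gh_f))^5.2]^0.04
LQ²/(gh_f) = 0.1620; L/(gh_f) = 34.52
Term 1 = ε^1.25·(…)^4.75 = 1.74×10^-9; Term 2 = ν·Q^9.4·(…)^5.2 = 9.20×10^-10
D = 0.66·(1.74×10^-9 + 9.20×10^-10)^0.04 = 0.2996 m = 300 mm
Check: V = 0.972 m/s, Re = 3.58×10^5, f = 0.01702, h_f = 6.34 m ≈ 6.85 m ✓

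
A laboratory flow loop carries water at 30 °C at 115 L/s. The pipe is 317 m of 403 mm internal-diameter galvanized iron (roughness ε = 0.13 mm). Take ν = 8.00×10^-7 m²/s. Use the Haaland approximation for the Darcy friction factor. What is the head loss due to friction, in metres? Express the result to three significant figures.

V = 4Q/(πD²) = 4·0.115/(π·0.403²) = 0.9016 m/s
Re = VD/ν = 0.9016·0.403/8.00×10^-7 = 4.54×10^5 → turbulent
ε/D = 0.13/403 = 3.23×10^-4
Haaland: f = 0.01643
h_f = f(L/D)V²/(2g) = 0.01643·(317/0.403)·0.9016²/(2·9.81) = 0.5355 m

h_f ≈ 0.536 m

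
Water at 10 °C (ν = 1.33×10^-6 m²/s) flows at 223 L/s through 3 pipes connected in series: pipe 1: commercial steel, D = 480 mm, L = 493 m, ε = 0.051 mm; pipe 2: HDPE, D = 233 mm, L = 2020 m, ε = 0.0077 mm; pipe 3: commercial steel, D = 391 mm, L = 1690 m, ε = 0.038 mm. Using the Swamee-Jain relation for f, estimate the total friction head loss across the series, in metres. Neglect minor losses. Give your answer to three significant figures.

H ≈ 163 m

Pipe 1: V = 1.232 m/s, Re = 4.45×10^5, ε/D = 1.06×10^-4, f = 0.01474, h_1 = f(L/D)V²/2g = 1.172 m
Pipe 2: V = 5.230 m/s, Re = 9.16×10^5, ε/D = 3.30×10^-5, f = 0.01250, h_2 = f(L/D)V²/2g = 151.0 m
Pipe 3: V = 1.857 m/s, Re = 5.46×10^5, ε/D = 9.72×10^-5, f = 0.01429, h_3 = f(L/D)V²/2g = 10.86 m
Series → Q common, losses add: H = Σh = 163.1 m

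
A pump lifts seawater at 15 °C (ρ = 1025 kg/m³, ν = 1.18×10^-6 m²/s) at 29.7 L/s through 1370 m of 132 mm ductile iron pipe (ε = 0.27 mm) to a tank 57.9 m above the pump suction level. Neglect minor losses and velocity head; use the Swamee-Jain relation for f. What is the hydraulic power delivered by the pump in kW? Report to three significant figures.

V = 4Q/(πD²) = 2.170 m/s; Re = 2.43×10^5; ε/D = 0.00205; f = 0.02445
h_f = f(L/D)V²/2g = 60.92 m
Total head H = z + h_f = 57.9 + 60.92 = 118.8 m
P_hyd = ρgQH = 1025·9.81·0.0297·118.8 = 35.49 kW

P_hyd ≈ 35.5 kW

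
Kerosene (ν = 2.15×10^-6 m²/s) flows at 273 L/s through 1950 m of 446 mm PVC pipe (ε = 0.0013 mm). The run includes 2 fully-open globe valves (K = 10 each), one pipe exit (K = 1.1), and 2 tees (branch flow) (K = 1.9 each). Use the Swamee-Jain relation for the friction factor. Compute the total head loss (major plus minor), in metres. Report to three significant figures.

H_L ≈ 13.3 m

V = 4Q/(πD²) = 1.747 m/s; V²/2g = 0.1556 m
Re = 3.62×10^5, ε/D = 2.91×10^-6 → f = 0.01392 (Swamee-Jain)
Major: h_f = f(L/D)·V²/2g = 0.01392·4372·0.1556 = 9.469 m
Minor: ΣK = 24.9; h_m = ΣK·V²/2g = 3.875 m
Total H_L = 9.469 + 3.875 = 13.34 m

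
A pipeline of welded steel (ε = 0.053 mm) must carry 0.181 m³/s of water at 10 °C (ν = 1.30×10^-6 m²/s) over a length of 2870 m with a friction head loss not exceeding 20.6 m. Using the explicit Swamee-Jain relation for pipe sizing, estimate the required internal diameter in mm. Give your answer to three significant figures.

D ≈ 360 mm

Swamee-Jain (Type III): D = 0.66·[ε^1.25·(LQ²/(gh_f))^4.75 + ν·Q^9.4·(L/(gh_f))^5.2]^0.04
LQ²/(gh_f) = 0.4653; L/(gh_f) = 14.20
Term 1 = ε^1.25·(…)^4.75 = 1.19×10^-7; Term 2 = ν·Q^9.4·(…)^5.2 = 1.34×10^-7
D = 0.66·(1.19×10^-7 + 1.34×10^-7)^0.04 = 0.3595 m = 360 mm
Check: V = 1.78 m/s, Re = 4.93×10^5, f = 0.01501, h_f = 19.4 m ≈ 20.6 m ✓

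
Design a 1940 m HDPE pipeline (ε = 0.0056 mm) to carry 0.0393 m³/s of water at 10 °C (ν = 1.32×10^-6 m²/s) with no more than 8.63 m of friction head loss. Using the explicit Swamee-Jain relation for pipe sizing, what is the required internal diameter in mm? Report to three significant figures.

Swamee-Jain (Type III): D = 0.66·[ε^1.25·(LQ²/(gh_f))^4.75 + ν·Q^9.4·(L/(gh_f))^5.2]^0.04
LQ²/(gh_f) = 0.03539; L/(gh_f) = 22.92
Term 1 = ε^1.25·(…)^4.75 = 3.49×10^-14; Term 2 = ν·Q^9.4·(…)^5.2 = 9.56×10^-13
D = 0.66·(3.49×10^-14 + 9.56×10^-13)^0.04 = 0.2185 m = 218 mm
Check: V = 1.05 m/s, Re = 1.74×10^5, f = 0.01619, h_f = 8.05 m ≈ 8.63 m ✓

D ≈ 218 mm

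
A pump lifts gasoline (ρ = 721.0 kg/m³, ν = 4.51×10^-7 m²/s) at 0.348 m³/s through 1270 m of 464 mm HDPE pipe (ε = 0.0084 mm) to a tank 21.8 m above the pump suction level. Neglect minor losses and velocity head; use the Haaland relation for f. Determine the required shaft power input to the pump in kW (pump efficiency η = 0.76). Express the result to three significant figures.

V = 4Q/(πD²) = 2.058 m/s; Re = 2.12×10^6; ε/D = 1.81×10^-5; f = 0.01081
h_f = f(L/D)V²/2g = 6.387 m
Total head H = z + h_f = 21.8 + 6.387 = 28.19 m
P_hyd = ρgQH = 721.0·9.81·0.348·28.19 = 69.38 kW
P_shaft = P_hyd/η = 69.38/0.76 = 91.29 kW

P_shaft ≈ 91.3 kW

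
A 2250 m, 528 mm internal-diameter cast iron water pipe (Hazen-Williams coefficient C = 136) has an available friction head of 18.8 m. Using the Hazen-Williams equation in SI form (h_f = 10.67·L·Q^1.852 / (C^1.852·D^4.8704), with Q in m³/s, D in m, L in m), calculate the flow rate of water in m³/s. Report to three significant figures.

Rearranging: Q = [h_f·C^1.852·D^4.8704 / (10.67·L)]^(1/1.852)
Q = [18.8·136^1.852·0.528^4.8704 / (10.67·2250)]^0.540 = 0.5332 m³/s

Q ≈ 0.533 m³/s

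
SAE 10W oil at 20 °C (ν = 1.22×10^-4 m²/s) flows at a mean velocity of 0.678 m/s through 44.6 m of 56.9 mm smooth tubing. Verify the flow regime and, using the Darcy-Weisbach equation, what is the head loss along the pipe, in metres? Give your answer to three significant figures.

h_f ≈ 3.72 m

Re = VD/ν = 0.678·0.05690/1.22×10^-4 = 316 → laminar (Re < 2300)
f = 64/Re = 0.2024
h_f = f(L/D)V²/(2g) = 0.2024·(44.6/0.05690)·0.678²/(2·9.81) = 3.717 m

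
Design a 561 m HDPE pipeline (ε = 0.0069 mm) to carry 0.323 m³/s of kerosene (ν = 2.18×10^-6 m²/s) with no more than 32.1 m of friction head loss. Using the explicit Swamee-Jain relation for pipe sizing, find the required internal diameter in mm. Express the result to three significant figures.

Swamee-Jain (Type III): D = 0.66·[ε^1.25·(LQ²/(gh_f))^4.75 + ν·Q^9.4·(L/(gh_f))^5.2]^0.04
LQ²/(gh_f) = 0.1859; L/(gh_f) = 1.782
Term 1 = ε^1.25·(…)^4.75 = 1.19×10^-10; Term 2 = ν·Q^9.4·(…)^5.2 = 1.07×10^-9
D = 0.66·(1.19×10^-10 + 1.07×10^-9)^0.04 = 0.2901 m = 290 mm
Check: V = 4.89 m/s, Re = 6.50×10^5, f = 0.01293, h_f = 30.4 m ≈ 32.1 m ✓

D ≈ 290 mm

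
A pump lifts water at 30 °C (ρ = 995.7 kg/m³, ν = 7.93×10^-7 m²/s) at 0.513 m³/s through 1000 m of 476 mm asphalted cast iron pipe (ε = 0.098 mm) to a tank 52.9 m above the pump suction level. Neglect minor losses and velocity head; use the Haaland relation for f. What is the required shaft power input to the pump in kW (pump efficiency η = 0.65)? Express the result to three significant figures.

P_shaft ≈ 506 kW

V = 4Q/(πD²) = 2.883 m/s; Re = 1.73×10^6; ε/D = 2.06×10^-4; f = 0.01434
h_f = f(L/D)V²/2g = 12.76 m
Total head H = z + h_f = 52.9 + 12.76 = 65.66 m
P_hyd = ρgQH = 995.7·9.81·0.513·65.66 = 329.0 kW
P_shaft = P_hyd/η = 329.0/0.65 = 506.2 kW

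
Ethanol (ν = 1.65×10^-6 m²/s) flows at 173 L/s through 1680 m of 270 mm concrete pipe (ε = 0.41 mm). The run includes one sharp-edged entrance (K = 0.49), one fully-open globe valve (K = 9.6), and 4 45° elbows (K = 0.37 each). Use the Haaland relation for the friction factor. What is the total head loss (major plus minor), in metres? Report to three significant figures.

V = 4Q/(πD²) = 3.022 m/s; V²/2g = 0.4653 m
Re = 4.94×10^5, ε/D = 0.00152 → f = 0.02223 (Haaland)
Major: h_f = f(L/D)·V²/2g = 0.02223·6222·0.4653 = 64.37 m
Minor: ΣK = 11.6; h_m = ΣK·V²/2g = 5.384 m
Total H_L = 64.37 + 5.384 = 69.76 m

H_L ≈ 69.8 m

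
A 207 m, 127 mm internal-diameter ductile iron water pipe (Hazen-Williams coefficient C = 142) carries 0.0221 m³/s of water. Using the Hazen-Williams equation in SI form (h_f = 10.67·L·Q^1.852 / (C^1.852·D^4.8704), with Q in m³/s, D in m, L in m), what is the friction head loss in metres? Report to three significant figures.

h_f = 10.67·207·0.0221^1.852 / (142^1.852·0.127^4.8704) = 4.537 m

h_f ≈ 4.54 m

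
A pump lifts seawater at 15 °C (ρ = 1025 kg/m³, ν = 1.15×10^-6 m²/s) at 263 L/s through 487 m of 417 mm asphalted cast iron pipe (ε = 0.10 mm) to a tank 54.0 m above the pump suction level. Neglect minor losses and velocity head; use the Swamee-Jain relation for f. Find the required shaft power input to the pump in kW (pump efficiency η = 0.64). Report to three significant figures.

V = 4Q/(πD²) = 1.926 m/s; Re = 6.98×10^5; ε/D = 2.40×10^-4; f = 0.01550
h_f = f(L/D)V²/2g = 3.422 m
Total head H = z + h_f = 54.0 + 3.422 = 57.42 m
P_hyd = ρgQH = 1025·9.81·0.263·57.42 = 151.9 kW
P_shaft = P_hyd/η = 151.9/0.64 = 237.3 kW

P_shaft ≈ 237 kW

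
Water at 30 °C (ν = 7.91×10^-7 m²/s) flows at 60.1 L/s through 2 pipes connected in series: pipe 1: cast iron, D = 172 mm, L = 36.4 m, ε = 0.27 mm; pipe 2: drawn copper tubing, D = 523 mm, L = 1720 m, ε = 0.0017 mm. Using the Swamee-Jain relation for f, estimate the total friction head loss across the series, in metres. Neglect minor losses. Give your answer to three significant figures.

H ≈ 1.83 m

Pipe 1: V = 2.587 m/s, Re = 5.62×10^5, ε/D = 0.00157, f = 0.02248, h_1 = f(L/D)V²/2g = 1.622 m
Pipe 2: V = 0.2798 m/s, Re = 1.85×10^5, ε/D = 3.25×10^-6, f = 0.01580, h_2 = f(L/D)V²/2g = 0.2073 m
Series → Q common, losses add: H = Σh = 1.830 m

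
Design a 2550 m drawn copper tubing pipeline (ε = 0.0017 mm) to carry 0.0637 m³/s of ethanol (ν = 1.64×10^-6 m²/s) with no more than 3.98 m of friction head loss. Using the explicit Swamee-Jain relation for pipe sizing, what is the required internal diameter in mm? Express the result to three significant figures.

D ≈ 328 mm

Swamee-Jain (Type III): D = 0.66·[ε^1.25·(LQ²/(gh_f))^4.75 + ν·Q^9.4·(L/(gh_f))^5.2]^0.04
LQ²/(gh_f) = 0.2650; L/(gh_f) = 65.31
Term 1 = ε^1.25·(…)^4.75 = 1.12×10^-10; Term 2 = ν·Q^9.4·(…)^5.2 = 2.58×10^-8
D = 0.66·(1.12×10^-10 + 2.58×10^-8)^0.04 = 0.3282 m = 328 mm
Check: V = 0.753 m/s, Re = 1.51×10^5, f = 0.01647, h_f = 3.70 m ≈ 3.98 m ✓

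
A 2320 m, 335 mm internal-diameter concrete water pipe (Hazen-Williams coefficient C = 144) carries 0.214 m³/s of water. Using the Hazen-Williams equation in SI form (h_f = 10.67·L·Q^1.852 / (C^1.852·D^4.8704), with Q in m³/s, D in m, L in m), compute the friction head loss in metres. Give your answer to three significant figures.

h_f ≈ 29.5 m

h_f = 10.67·2320·0.214^1.852 / (144^1.852·0.335^4.8704) = 29.48 m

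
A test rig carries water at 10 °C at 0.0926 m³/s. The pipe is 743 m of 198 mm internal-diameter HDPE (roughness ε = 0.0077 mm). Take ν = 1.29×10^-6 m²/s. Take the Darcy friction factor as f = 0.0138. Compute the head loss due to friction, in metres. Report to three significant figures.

V = 4Q/(πD²) = 4·0.0926/(π·0.198²) = 3.007 m/s
h_f = f(L/D)V²/(2g) = 0.01380·(743/0.198)·3.007²/(2·9.81) = 23.87 m

h_f ≈ 23.9 m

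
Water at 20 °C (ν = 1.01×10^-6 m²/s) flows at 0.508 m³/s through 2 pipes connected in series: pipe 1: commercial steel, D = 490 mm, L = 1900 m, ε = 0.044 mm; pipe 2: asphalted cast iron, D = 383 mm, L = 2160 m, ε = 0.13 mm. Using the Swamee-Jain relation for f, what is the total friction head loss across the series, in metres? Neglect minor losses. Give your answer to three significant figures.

Pipe 1: V = 2.694 m/s, Re = 1.31×10^6, ε/D = 8.98×10^-5, f = 0.01306, h_1 = f(L/D)V²/2g = 18.74 m
Pipe 2: V = 4.409 m/s, Re = 1.67×10^6, ε/D = 3.39×10^-4, f = 0.01583, h_2 = f(L/D)V²/2g = 88.46 m
Series → Q common, losses add: H = Σh = 107.2 m

H ≈ 107 m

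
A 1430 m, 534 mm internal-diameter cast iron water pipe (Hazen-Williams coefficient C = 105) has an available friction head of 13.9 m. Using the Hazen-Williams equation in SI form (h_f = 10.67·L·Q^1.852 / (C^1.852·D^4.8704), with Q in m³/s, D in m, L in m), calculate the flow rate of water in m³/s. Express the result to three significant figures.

Q ≈ 0.460 m³/s

Rearranging: Q = [h_f·C^1.852·D^4.8704 / (10.67·L)]^(1/1.852)
Q = [13.9·105^1.852·0.534^4.8704 / (10.67·1430)]^0.540 = 0.4602 m³/s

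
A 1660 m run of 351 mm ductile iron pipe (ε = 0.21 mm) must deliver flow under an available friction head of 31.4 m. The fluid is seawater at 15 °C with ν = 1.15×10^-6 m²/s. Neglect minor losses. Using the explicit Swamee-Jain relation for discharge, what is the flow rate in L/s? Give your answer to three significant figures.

Q ≈ 261 L/s

Swamee-Jain (Type II): Q = -0.965·√(gD⁵h_f/L)·ln[ε/(3.7D) + √(3.17ν²L/(gD³h_f))]
√(gD⁵h_f/L) = √(9.81·0.351⁵·31.4/1660) = 0.03144
ε/(3.7D) = 1.62×10^-4; √(3.17ν²L/(gD³h_f)) = 2.29×10^-5
Q = -0.965·0.03144·ln(1.846×10^-4) = 0.2609 m³/s
Check: V = 2.70 m/s, Re = 8.23×10^5, f = 0.01803, h_f = 31.6 m ≈ 31.4 m ✓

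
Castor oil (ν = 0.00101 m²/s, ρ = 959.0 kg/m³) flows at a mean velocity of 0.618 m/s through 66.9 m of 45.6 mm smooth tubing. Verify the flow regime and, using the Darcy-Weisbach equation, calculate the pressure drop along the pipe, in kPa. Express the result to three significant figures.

Δp ≈ 616 kPa

Re = VD/ν = 0.618·0.04560/0.00101 = 27.9 → laminar (Re < 2300)
f = 64/Re = 2.294
h_f = f(L/D)V²/(2g) = 2.294·(66.9/0.04560)·0.618²/(2·9.81) = 65.51 m
Δp = ρg·h_f = 959.0·9.81·65.51 = 616.3 kPa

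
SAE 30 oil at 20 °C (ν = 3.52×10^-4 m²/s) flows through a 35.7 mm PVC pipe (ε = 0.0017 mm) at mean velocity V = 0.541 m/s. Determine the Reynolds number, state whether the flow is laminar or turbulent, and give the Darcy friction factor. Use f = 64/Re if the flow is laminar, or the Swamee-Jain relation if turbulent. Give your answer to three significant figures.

Re = VD/ν = 0.5410·0.0357/3.52×10^-4 = 54.9
Re < 2300 → laminar → f = 64/Re = 1.166

Re ≈ 54.9; laminar; f = 64/Re ≈ 1.17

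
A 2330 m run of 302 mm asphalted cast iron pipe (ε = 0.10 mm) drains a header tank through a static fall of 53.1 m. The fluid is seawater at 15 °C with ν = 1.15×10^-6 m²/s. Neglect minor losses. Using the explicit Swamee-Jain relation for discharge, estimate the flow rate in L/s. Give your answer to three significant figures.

Q ≈ 207 L/s

Swamee-Jain (Type II): Q = -0.965·√(gD⁵h_f/L)·ln[ε/(3.7D) + √(3.17ν²L/(gD³h_f))]
√(gD⁵h_f/L) = √(9.81·0.302⁵·53.1/2330) = 0.02370
ε/(3.7D) = 8.95×10^-5; √(3.17ν²L/(gD³h_f)) = 2.61×10^-5
Q = -0.965·0.02370·ln(1.156×10^-4) = 0.2073 m³/s
Check: V = 2.89 m/s, Re = 7.60×10^5, f = 0.01622, h_f = 53.4 m ≈ 53.1 m ✓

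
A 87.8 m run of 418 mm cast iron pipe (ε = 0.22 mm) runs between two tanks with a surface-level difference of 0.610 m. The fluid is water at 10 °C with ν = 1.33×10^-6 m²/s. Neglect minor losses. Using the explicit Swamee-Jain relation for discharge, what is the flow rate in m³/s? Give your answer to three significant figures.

Q ≈ 0.246 m³/s

Swamee-Jain (Type II): Q = -0.965·√(gD⁵h_f/L)·ln[ε/(3.7D) + √(3.17ν²L/(gD³h_f))]
√(gD⁵h_f/L) = √(9.81·0.418⁵·0.610/87.8) = 0.02949
ε/(3.7D) = 1.42×10^-4; √(3.17ν²L/(gD³h_f)) = 3.36×10^-5
Q = -0.965·0.02949·ln(1.758×10^-4) = 0.2461 m³/s
Check: V = 1.79 m/s, Re = 5.64×10^5, f = 0.01784, h_f = 0.614 m ≈ 0.610 m ✓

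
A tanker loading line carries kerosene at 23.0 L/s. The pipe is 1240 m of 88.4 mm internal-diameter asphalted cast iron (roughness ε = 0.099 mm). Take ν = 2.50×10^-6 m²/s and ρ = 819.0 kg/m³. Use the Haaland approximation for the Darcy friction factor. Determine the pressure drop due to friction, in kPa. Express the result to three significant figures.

Δp ≈ 1770 kPa

V = 4Q/(πD²) = 4·0.0230/(π·0.0884²) = 3.747 m/s
Re = VD/ν = 3.747·0.0884/2.50×10^-6 = 1.33×10^5 → turbulent
ε/D = 0.099/88.4 = 0.00112
Haaland: f = 0.02190
h_f = f(L/D)V²/(2g) = 0.02190·(1240/0.0884)·3.747²/(2·9.81) = 219.9 m
Δp = ρg·h_f = 819.0·9.81·219.9 = 1767 kPa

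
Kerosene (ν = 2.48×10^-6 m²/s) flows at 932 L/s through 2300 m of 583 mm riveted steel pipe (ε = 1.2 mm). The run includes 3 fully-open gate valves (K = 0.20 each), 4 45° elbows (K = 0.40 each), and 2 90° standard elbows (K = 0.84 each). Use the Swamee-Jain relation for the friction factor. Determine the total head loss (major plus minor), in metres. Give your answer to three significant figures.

V = 4Q/(πD²) = 3.491 m/s; V²/2g = 0.6213 m
Re = 8.21×10^5, ε/D = 0.00206 → f = 0.02391 (Swamee-Jain)
Major: h_f = f(L/D)·V²/2g = 0.02391·3945·0.6213 = 58.59 m
Minor: ΣK = 3.88; h_m = ΣK·V²/2g = 2.411 m
Total H_L = 58.59 + 2.411 = 61.00 m

H_L ≈ 61.0 m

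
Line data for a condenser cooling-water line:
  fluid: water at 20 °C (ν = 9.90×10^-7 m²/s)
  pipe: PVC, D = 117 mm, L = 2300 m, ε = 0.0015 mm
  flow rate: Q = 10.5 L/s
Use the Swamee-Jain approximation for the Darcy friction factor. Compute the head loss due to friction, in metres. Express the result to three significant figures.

V = 4Q/(πD²) = 4·0.0105/(π·0.117²) = 0.9766 m/s
Re = VD/ν = 0.9766·0.117/9.90×10^-7 = 1.15×10^5 → turbulent
ε/D = 0.0015/117 = 1.28×10^-5
Swamee-Jain: f = 0.01742
h_f = f(L/D)V²/(2g) = 0.01742·(2300/0.117)·0.9766²/(2·9.81) = 16.65 m

h_f ≈ 16.7 m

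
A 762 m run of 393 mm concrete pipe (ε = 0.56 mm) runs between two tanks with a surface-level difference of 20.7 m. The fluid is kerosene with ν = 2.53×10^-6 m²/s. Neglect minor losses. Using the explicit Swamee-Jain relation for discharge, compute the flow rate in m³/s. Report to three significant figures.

Q ≈ 0.375 m³/s

Swamee-Jain (Type II): Q = -0.965·√(gD⁵h_f/L)·ln[ε/(3.7D) + √(3.17ν²L/(gD³h_f))]
√(gD⁵h_f/L) = √(9.81·0.393⁵·20.7/762) = 0.04998
ε/(3.7D) = 3.85×10^-4; √(3.17ν²L/(gD³h_f)) = 3.54×10^-5
Q = -0.965·0.04998·ln(4.205×10^-4) = 0.3750 m³/s
Check: V = 3.09 m/s, Re = 4.80×10^5, f = 0.02205, h_f = 20.8 m ≈ 20.7 m ✓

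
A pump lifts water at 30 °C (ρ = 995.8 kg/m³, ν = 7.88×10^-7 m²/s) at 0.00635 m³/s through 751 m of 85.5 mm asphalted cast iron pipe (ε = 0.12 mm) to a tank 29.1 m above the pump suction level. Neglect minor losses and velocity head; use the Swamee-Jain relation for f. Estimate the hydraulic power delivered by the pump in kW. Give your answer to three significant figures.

V = 4Q/(πD²) = 1.106 m/s; Re = 1.20×10^5; ε/D = 0.00140; f = 0.02334
h_f = f(L/D)V²/2g = 12.78 m
Total head H = z + h_f = 29.1 + 12.78 = 41.88 m
P_hyd = ρgQH = 995.8·9.81·0.00635·41.88 = 2.598 kW

P_hyd ≈ 2.60 kW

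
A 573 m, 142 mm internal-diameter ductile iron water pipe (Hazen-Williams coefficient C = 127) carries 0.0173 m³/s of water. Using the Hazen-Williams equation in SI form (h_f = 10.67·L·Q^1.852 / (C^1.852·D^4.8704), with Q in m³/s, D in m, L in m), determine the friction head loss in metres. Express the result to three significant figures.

h_f = 10.67·573·0.0173^1.852 / (127^1.852·0.142^4.8704) = 5.697 m

h_f ≈ 5.70 m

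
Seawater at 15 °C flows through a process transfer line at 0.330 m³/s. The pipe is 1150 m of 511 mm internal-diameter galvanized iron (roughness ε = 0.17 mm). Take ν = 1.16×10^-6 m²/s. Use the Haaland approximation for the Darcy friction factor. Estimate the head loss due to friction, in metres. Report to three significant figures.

V = 4Q/(πD²) = 4·0.330/(π·0.511²) = 1.609 m/s
Re = VD/ν = 1.609·0.511/1.16×10^-6 = 7.09×10^5 → turbulent
ε/D = 0.17/511 = 3.33×10^-4
Haaland: f = 0.01611
h_f = f(L/D)V²/(2g) = 0.01611·(1150/0.511)·1.609²/(2·9.81) = 4.785 m

h_f ≈ 4.79 m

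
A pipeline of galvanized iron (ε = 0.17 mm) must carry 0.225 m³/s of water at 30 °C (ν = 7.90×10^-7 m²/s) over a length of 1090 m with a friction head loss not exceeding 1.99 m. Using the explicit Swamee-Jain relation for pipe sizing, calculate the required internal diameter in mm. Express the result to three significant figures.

Swamee-Jain (Type III): D = 0.66·[ε^1.25·(LQ²/(gh_f))^4.75 + ν·Q^9.4·(L/(gh_f))^5.2]^0.04
LQ²/(gh_f) = 2.827; L/(gh_f) = 55.83
Term 1 = ε^1.25·(…)^4.75 = 0.00270; Term 2 = ν·Q^9.4·(…)^5.2 = 7.80×10^-4
D = 0.66·(0.00270 + 7.80×10^-4)^0.04 = 0.5263 m = 526 mm
Check: V = 1.03 m/s, Re = 6.89×10^5, f = 0.01624, h_f = 1.83 m ≈ 1.99 m ✓

D ≈ 526 mm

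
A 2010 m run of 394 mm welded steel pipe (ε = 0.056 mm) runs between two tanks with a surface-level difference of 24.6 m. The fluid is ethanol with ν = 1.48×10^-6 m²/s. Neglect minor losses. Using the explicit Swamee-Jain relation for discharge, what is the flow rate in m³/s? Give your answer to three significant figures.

Swamee-Jain (Type II): Q = -0.965·√(gD⁵h_f/L)·ln[ε/(3.7D) + √(3.17ν²L/(gD³h_f))]
√(gD⁵h_f/L) = √(9.81·0.394⁵·24.6/2010) = 0.03376
ε/(3.7D) = 3.84×10^-5; √(3.17ν²L/(gD³h_f)) = 3.07×10^-5
Q = -0.965·0.03376·ln(6.916×10^-5) = 0.3121 m³/s
Check: V = 2.56 m/s, Re = 6.81×10^5, f = 0.01451, h_f = 24.7 m ≈ 24.6 m ✓

Q ≈ 0.312 m³/s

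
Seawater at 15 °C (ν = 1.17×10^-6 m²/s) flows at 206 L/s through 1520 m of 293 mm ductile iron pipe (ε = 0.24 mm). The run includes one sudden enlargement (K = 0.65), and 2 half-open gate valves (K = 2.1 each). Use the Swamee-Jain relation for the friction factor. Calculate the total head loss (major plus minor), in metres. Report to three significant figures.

V = 4Q/(πD²) = 3.055 m/s; V²/2g = 0.4758 m
Re = 7.65×10^5, ε/D = 8.19×10^-4 → f = 0.01928 (Swamee-Jain)
Major: h_f = f(L/D)·V²/2g = 0.01928·5188·0.4758 = 47.58 m
Minor: ΣK = 4.85; h_m = ΣK·V²/2g = 2.307 m
Total H_L = 47.58 + 2.307 = 49.88 m

H_L ≈ 49.9 m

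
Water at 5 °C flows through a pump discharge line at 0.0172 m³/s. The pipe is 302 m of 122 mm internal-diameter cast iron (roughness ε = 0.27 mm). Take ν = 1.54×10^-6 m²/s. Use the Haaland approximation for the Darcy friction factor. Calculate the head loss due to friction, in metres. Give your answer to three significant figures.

V = 4Q/(πD²) = 4·0.0172/(π·0.122²) = 1.471 m/s
Re = VD/ν = 1.471·0.122/1.54×10^-6 = 1.17×10^5 → turbulent
ε/D = 0.27/122 = 0.00221
Haaland: f = 0.02534
h_f = f(L/D)V²/(2g) = 0.02534·(302/0.122)·1.471²/(2·9.81) = 6.921 m

h_f ≈ 6.92 m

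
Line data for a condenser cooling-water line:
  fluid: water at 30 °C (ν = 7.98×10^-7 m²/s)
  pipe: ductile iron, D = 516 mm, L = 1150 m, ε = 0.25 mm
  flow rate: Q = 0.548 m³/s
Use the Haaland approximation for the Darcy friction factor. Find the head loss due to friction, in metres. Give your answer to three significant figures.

h_f ≈ 13.2 m

V = 4Q/(πD²) = 4·0.548/(π·0.516²) = 2.621 m/s
Re = VD/ν = 2.621·0.516/7.98×10^-7 = 1.69×10^6 → turbulent
ε/D = 0.25/516 = 4.84×10^-4
Haaland: f = 0.01689
h_f = f(L/D)V²/(2g) = 0.01689·(1150/0.516)·2.621²/(2·9.81) = 13.17 m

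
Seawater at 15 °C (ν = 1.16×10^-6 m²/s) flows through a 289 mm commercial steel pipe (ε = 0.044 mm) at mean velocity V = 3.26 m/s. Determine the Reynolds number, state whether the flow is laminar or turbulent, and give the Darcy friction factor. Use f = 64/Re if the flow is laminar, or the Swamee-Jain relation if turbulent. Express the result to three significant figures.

Re ≈ 8.12×10^5; turbulent; f ≈ 0.0144

Re = VD/ν = 3.260·0.289/1.16×10^-6 = 8.12×10^5
Re > 4000 → turbulent; ε/D = 1.52×10^-4
Swamee-Jain: f = 0.01443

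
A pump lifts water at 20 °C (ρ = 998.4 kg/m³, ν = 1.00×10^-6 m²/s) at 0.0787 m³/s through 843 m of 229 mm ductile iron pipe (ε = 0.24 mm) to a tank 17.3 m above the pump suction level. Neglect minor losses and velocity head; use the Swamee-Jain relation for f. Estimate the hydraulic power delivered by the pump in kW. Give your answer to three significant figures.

V = 4Q/(πD²) = 1.911 m/s; Re = 4.38×10^5; ε/D = 0.00105; f = 0.02065
h_f = f(L/D)V²/2g = 14.14 m
Total head H = z + h_f = 17.3 + 14.14 = 31.44 m
P_hyd = ρgQH = 998.4·9.81·0.0787·31.44 = 24.24 kW

P_hyd ≈ 24.2 kW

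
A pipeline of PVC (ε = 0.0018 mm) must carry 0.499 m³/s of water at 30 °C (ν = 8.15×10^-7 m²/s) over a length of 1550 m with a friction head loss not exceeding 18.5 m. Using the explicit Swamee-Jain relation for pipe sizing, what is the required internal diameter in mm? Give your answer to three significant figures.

Swamee-Jain (Type III): D = 0.66·[ε^1.25·(LQ²/(gh_f))^4.75 + ν·Q^9.4·(L/(gh_f))^5.2]^0.04
LQ²/(gh_f) = 2.127; L/(gh_f) = 8.541
Term 1 = ε^1.25·(…)^4.75 = 2.37×10^-6; Term 2 = ν·Q^9.4·(…)^5.2 = 8.26×10^-5
D = 0.66·(2.37×10^-6 + 8.26×10^-5)^0.04 = 0.4536 m = 454 mm
Check: V = 3.09 m/s, Re = 1.72×10^6, f = 0.01076, h_f = 17.9 m ≈ 18.5 m ✓

D ≈ 454 mm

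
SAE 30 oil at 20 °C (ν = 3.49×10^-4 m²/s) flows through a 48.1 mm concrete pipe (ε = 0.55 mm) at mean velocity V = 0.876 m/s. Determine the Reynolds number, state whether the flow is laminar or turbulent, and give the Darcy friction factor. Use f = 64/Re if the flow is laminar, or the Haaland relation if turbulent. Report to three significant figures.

Re = VD/ν = 0.8760·0.0481/3.49×10^-4 = 121
Re < 2300 → laminar → f = 64/Re = 0.5301

Re ≈ 121; laminar; f = 64/Re ≈ 0.530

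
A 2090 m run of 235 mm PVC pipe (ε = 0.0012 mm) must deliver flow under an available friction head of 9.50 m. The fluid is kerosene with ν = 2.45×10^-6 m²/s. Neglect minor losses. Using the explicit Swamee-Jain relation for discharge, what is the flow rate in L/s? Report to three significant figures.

Q ≈ 47.0 L/s

Swamee-Jain (Type II): Q = -0.965·√(gD⁵h_f/L)·ln[ε/(3.7D) + √(3.17ν²L/(gD³h_f))]
√(gD⁵h_f/L) = √(9.81·0.235⁵·9.50/2090) = 0.005653
ε/(3.7D) = 1.38×10^-6; √(3.17ν²L/(gD³h_f)) = 1.81×10^-4
Q = -0.965·0.005653·ln(1.827×10^-4) = 0.04696 m³/s
Check: V = 1.08 m/s, Re = 1.04×10^5, f = 0.01775, h_f = 9.43 m ≈ 9.50 m ✓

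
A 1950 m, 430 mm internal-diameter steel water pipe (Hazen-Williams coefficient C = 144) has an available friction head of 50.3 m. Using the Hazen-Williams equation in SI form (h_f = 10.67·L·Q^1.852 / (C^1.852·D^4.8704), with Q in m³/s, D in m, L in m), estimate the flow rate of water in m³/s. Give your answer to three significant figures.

Rearranging: Q = [h_f·C^1.852·D^4.8704 / (10.67·L)]^(1/1.852)
Q = [50.3·144^1.852·0.430^4.8704 / (10.67·1950)]^0.540 = 0.6048 m³/s

Q ≈ 0.605 m³/s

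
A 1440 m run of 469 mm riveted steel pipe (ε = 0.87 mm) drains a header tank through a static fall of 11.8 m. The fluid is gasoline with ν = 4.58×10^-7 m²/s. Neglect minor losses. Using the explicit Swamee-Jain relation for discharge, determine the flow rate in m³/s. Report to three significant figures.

Q ≈ 0.312 m³/s

Swamee-Jain (Type II): Q = -0.965·√(gD⁵h_f/L)·ln[ε/(3.7D) + √(3.17ν²L/(gD³h_f))]
√(gD⁵h_f/L) = √(9.81·0.469⁵·11.8/1440) = 0.04271
ε/(3.7D) = 5.01×10^-4; √(3.17ν²L/(gD³h_f)) = 8.95×10^-6
Q = -0.965·0.04271·ln(5.103×10^-4) = 0.3124 m³/s
Check: V = 1.81 m/s, Re = 1.85×10^6, f = 0.02312, h_f = 11.8 m ≈ 11.8 m ✓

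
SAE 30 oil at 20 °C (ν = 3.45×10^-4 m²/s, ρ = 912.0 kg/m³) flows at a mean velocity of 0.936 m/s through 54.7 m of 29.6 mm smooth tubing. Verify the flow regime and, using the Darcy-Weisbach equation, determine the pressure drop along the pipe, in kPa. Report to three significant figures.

Re = VD/ν = 0.936·0.02960/3.45×10^-4 = 80.3 → laminar (Re < 2300)
f = 64/Re = 0.7970
h_f = f(L/D)V²/(2g) = 0.7970·(54.7/0.02960)·0.936²/(2·9.81) = 65.76 m
Δp = ρg·h_f = 912.0·9.81·65.76 = 588.4 kPa

Δp ≈ 588 kPa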